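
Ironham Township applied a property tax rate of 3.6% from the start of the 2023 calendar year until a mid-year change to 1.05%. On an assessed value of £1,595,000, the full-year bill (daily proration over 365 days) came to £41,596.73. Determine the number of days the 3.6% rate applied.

Let d = days at the first rate; then 365 − d days at the second rate.
£1,595,000 × [3.6%·d + 1.05%·(365−d)] / 365 = £41,596.73
Solving gives d = 223, so the new rate took effect on August 12, 2023.

223 days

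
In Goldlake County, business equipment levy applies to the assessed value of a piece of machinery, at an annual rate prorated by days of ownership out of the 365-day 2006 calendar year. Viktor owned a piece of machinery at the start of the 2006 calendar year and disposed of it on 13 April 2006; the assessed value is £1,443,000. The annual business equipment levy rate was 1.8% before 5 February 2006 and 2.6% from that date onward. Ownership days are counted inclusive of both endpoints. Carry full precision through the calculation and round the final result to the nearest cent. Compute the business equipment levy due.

1 January – 4 February 2006: 35 days at 1.8% → £1,443,000 × 1.8% × 35/365 = £2,490.6575
5 February – 13 April 2006: 68 days at 2.6% → £1,443,000 × 2.6% × 68/365 = £6,989.6548
Total = £9,480.3123

£9,480.31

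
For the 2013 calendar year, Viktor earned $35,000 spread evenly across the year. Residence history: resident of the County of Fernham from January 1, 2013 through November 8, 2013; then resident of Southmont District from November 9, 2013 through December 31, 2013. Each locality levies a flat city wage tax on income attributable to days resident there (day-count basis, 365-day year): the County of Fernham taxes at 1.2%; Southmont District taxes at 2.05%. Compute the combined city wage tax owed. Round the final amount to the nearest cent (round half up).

$463.20

The County of Fernham, January 1 – November 8, 2013: 312 days → $35,000 × 1.2% × 312/365 = $359.0137
Southmont District, November 9 – December 31, 2013: 53 days → $35,000 × 2.05% × 53/365 = $104.1849
Total = $463.1986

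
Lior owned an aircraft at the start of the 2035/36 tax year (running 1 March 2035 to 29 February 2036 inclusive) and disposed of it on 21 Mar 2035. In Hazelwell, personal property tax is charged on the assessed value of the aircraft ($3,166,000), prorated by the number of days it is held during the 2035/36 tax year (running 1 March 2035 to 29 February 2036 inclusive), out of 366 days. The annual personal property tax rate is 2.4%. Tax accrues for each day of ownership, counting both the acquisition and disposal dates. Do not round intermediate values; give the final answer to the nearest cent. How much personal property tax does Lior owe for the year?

$4,359.74

Days held (1 Mar – 21 Mar 2035): 21 out of 366
Tax = $3,166,000 × 2.4% × 21/366 = $4,359.7377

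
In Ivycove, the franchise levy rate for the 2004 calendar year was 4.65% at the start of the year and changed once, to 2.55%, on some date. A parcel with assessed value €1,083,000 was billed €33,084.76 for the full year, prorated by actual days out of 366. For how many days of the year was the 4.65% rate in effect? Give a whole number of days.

88 days

Let d = days at the first rate; then 366 − d days at the second rate.
€1,083,000 × [4.65%·d + 2.55%·(366−d)] / 366 = €33,084.76
Solving gives d = 88, so the new rate took effect on 29 Mar 2004.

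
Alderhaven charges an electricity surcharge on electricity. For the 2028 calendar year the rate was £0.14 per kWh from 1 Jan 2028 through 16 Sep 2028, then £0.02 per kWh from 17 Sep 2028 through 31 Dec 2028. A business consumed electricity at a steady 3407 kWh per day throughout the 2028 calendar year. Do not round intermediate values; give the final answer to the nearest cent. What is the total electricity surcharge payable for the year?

1 Jan – 16 Sep 2028: 260 days × 3407 kWh/day = 885,820 kWh at £0.14/kWh → £124,014.80
17 Sep – 31 Dec 2028: 106 days × 3407 kWh/day = 361,142 kWh at £0.02/kWh → £7,222.84

£131,237.64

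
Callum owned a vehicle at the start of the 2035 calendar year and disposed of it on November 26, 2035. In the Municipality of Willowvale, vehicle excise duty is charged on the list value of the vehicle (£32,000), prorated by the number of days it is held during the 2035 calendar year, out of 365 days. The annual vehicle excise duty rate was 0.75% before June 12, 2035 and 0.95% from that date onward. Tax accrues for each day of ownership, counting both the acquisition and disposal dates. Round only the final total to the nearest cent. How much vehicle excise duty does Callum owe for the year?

£246.44

January 1 – June 11, 2035: 162 days at 0.75% → £32,000 × 0.75% × 162/365 = £106.5205
June 12 – November 26, 2035: 168 days at 0.95% → £32,000 × 0.95% × 168/365 = £139.9233
Total = £246.4438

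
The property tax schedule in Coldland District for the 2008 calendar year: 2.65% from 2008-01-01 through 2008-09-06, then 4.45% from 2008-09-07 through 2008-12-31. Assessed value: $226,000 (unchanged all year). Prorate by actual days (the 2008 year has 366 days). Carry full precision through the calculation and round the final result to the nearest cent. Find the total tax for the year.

2008-01-01 to 2008-09-06: 250 days at 2.65% → $226,000 × 2.65% × 250/366 = $4,090.8470
2008-09-07 to 2008-12-31: 116 days at 4.45% → $226,000 × 4.45% × 116/366 = $3,187.4645
Total = $7,278.3115

$7,278.31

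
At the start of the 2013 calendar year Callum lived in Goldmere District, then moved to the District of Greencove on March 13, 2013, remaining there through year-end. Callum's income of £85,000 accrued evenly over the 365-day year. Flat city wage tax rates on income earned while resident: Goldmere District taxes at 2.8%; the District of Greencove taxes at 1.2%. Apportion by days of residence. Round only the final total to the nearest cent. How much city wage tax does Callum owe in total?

£1,284.55

Goldmere District, January 1 – March 12, 2013: 71 days → £85,000 × 2.8% × 71/365 = £462.9589
The District of Greencove, March 13 – December 31, 2013: 294 days → £85,000 × 1.2% × 294/365 = £821.5890
Total = £1,284.5479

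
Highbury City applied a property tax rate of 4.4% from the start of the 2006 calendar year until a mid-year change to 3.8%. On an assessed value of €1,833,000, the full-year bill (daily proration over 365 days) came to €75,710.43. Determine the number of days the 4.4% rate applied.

Let d = days at the first rate; then 365 − d days at the second rate.
€1,833,000 × [4.4%·d + 3.8%·(365−d)] / 365 = €75,710.43
Solving gives d = 201, so the new rate took effect on 21 Jul 2006.

201 days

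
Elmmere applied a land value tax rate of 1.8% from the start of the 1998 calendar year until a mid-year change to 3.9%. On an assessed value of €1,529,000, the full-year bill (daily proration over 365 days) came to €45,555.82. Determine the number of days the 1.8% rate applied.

160 days

Let d = days at the first rate; then 365 − d days at the second rate.
€1,529,000 × [1.8%·d + 3.9%·(365−d)] / 365 = €45,555.82
Solving gives d = 160, so the new rate took effect on 10 June 1998.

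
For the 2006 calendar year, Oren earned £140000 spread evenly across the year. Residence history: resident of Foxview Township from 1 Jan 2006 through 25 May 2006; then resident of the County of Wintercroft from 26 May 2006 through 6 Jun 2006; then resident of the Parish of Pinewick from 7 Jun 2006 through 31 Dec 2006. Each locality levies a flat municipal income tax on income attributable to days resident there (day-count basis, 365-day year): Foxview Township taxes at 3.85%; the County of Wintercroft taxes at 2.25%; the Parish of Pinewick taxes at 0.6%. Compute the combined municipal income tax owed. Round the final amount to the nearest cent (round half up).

£2723.48

Foxview Township, 1 Jan – 25 May 2006: 145 days → £140000 × 3.85% × 145/365 = £2141.2329
The County of Wintercroft, 26 May – 6 Jun 2006: 12 days → £140000 × 2.25% × 12/365 = £103.5616
The Parish of Pinewick, 7 Jun – 31 Dec 2006: 208 days → £140000 × 0.6% × 208/365 = £478.6849
Total = £2723.4795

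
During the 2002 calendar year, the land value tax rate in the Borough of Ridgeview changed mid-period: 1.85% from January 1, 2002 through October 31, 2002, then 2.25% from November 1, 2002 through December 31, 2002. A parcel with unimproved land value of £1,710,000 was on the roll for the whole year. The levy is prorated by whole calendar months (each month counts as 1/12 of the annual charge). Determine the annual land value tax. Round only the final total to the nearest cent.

January 1 – October 31, 2002: 10 months at 1.85% → £1,710,000 × 1.85% × 10/12 = £26,362.5000
November 1 – December 31, 2002: 2 months at 2.25% → £1,710,000 × 2.25% × 2/12 = £6,412.5000
Total = £32,775.0000

£32,775.00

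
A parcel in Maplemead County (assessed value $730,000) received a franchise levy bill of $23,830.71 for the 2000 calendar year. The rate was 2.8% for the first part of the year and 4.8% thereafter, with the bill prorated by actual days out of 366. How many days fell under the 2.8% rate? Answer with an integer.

Let d = days at the first rate; then 366 − d days at the second rate.
$730,000 × [2.8%·d + 4.8%·(366−d)] / 366 = $23,830.71
Solving gives d = 281, so the new rate took effect on 8 Oct 2000.

281 days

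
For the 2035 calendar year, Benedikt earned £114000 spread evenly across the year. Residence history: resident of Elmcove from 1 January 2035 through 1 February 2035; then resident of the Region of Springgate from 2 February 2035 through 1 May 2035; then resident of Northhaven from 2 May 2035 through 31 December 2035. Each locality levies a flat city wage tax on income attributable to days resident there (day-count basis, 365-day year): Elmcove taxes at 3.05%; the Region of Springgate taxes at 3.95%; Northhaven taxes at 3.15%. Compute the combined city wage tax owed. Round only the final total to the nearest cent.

£3803.38

Elmcove, 1 January – 1 February 2035: 32 days → £114000 × 3.05% × 32/365 = £304.8329
The Region of Springgate, 2 February – 1 May 2035: 89 days → £114000 × 3.95% × 89/365 = £1097.9918
Northhaven, 2 May – 31 December 2035: 244 days → £114000 × 3.15% × 244/365 = £2400.5589
Total = £3803.3836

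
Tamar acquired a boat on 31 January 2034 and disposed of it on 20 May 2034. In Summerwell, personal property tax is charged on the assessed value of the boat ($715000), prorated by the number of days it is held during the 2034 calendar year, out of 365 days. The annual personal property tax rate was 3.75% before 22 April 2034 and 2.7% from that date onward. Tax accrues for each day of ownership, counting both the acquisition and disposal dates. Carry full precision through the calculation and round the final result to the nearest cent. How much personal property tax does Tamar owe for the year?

31 January – 21 April 2034: 81 days at 3.75% → $715000 × 3.75% × 81/365 = $5950.1712
22 April – 20 May 2034: 29 days at 2.7% → $715000 × 2.7% × 29/365 = $1533.8219
Total = $7483.9932

$7483.99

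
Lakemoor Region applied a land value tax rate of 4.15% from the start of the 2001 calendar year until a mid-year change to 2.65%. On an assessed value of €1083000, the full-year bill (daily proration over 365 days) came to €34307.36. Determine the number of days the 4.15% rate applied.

126 days

Let d = days at the first rate; then 365 − d days at the second rate.
€1083000 × [4.15%·d + 2.65%·(365−d)] / 365 = €34307.36
Solving gives d = 126, so the new rate took effect on May 7, 2001.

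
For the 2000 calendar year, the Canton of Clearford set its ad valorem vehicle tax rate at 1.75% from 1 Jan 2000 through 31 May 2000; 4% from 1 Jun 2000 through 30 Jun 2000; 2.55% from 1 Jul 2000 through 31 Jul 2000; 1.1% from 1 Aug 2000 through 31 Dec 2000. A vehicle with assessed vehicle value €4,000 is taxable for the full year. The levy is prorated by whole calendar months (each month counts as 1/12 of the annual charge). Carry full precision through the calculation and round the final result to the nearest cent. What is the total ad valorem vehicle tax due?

1 Jan – 31 May 2000: 5 months at 1.75% → €4,000 × 1.75% × 5/12 = €29.1667
1 Jun – 30 Jun 2000: 1 month at 4% → €4,000 × 4% × 1/12 = €13.3333
1 Jul – 31 Jul 2000: 1 month at 2.55% → €4,000 × 2.55% × 1/12 = €8.5000
1 Aug – 31 Dec 2000: 5 months at 1.1% → €4,000 × 1.1% × 5/12 = €18.3333
Total = €69.3333

€69.33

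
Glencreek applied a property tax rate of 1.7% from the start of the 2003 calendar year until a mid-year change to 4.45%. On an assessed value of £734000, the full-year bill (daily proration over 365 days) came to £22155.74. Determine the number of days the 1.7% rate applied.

190 days

Let d = days at the first rate; then 365 − d days at the second rate.
£734000 × [1.7%·d + 4.45%·(365−d)] / 365 = £22155.74
Solving gives d = 190, so the new rate took effect on 10 Jul 2003.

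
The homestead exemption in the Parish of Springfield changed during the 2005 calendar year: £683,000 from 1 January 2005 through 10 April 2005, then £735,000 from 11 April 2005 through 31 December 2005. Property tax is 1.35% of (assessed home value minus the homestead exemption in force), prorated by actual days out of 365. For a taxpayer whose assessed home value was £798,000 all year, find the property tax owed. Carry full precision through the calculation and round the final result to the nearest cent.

1 January – 10 April 2005: 100 days, exemption £683,000 → (£798,000 − £683,000) × 1.35% × 100/365 = £425.3425
11 April – 31 December 2005: 265 days, exemption £735,000 → (£798,000 − £735,000) × 1.35% × 265/365 = £617.4863
Total = £1,042.8288

£1,042.83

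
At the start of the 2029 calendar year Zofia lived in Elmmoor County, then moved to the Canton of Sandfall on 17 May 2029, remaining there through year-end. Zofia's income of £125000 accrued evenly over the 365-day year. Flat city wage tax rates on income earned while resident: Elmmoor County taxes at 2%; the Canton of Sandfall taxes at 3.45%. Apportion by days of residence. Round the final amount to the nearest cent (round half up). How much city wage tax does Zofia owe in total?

£3637.16

Elmmoor County, 1 Jan – 16 May 2029: 136 days → £125000 × 2% × 136/365 = £931.5068
The Canton of Sandfall, 17 May – 31 Dec 2029: 229 days → £125000 × 3.45% × 229/365 = £2705.6507
Total = £3637.1575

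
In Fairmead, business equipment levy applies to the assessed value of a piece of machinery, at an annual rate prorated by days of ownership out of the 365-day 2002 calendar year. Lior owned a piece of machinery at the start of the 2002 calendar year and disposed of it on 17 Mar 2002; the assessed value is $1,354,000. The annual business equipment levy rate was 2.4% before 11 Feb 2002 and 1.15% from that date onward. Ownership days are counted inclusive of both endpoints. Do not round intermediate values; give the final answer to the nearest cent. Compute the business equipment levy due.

$5,143.35

1 Jan – 10 Feb 2002: 41 days at 2.4% → $1,354,000 × 2.4% × 41/365 = $3,650.2356
11 Feb – 17 Mar 2002: 35 days at 1.15% → $1,354,000 × 1.15% × 35/365 = $1,493.1096
Total = $5,143.3452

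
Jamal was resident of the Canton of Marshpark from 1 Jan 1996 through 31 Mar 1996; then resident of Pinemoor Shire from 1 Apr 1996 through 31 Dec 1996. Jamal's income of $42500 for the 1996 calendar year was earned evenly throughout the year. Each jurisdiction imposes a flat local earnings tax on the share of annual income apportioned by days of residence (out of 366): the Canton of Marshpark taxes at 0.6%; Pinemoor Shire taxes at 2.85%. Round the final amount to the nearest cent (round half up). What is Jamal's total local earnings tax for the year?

$973.49

The Canton of Marshpark, 1 Jan – 31 Mar 1996: 91 days → $42500 × 0.6% × 91/366 = $63.4016
Pinemoor Shire, 1 Apr – 31 Dec 1996: 275 days → $42500 × 2.85% × 275/366 = $910.0922
Total = $973.4939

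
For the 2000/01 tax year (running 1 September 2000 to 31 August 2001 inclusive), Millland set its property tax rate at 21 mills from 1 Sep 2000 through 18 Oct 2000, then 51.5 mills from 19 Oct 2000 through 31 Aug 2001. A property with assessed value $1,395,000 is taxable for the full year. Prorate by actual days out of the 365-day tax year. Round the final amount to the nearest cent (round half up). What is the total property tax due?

$66,247.21

1 Sep – 18 Oct 2000: 48 days at 21 mills → $1,395,000 × 2.1% × 48/365 = $3,852.4932
19 Oct 2000 – 31 Aug 2001: 317 days at 51.5 mills → $1,395,000 × 5.15% × 317/365 = $62,394.7192
Total = $66,247.2123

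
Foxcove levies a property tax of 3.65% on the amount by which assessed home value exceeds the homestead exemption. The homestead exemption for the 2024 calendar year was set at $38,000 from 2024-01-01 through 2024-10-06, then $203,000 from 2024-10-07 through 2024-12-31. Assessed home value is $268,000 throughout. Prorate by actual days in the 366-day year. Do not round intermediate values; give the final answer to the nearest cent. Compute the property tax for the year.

2024-01-01 to 2024-10-06: 280 days, exemption $38,000 → ($268,000 − $38,000) × 3.65% × 280/366 = $6,422.4044
2024-10-07 to 2024-12-31: 86 days, exemption $203,000 → ($268,000 − $203,000) × 3.65% × 86/366 = $557.4727
Total = $6,979.8770

$6,979.88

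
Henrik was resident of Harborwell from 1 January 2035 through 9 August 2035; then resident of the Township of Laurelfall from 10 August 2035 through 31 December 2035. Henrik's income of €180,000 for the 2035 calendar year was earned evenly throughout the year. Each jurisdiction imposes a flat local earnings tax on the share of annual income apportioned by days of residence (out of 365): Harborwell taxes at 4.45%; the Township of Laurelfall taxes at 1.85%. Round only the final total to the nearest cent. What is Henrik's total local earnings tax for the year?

€6,163.64

Harborwell, 1 January – 9 August 2035: 221 days → €180,000 × 4.45% × 221/365 = €4,849.8904
The Township of Laurelfall, 10 August – 31 December 2035: 144 days → €180,000 × 1.85% × 144/365 = €1,313.7534
Total = €6,163.6438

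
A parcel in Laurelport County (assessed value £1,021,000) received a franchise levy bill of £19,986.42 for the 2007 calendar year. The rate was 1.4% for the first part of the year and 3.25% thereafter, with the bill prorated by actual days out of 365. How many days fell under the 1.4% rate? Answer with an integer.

255 days

Let d = days at the first rate; then 365 − d days at the second rate.
£1,021,000 × [1.4%·d + 3.25%·(365−d)] / 365 = £19,986.42
Solving gives d = 255, so the new rate took effect on 13 Sep 2007.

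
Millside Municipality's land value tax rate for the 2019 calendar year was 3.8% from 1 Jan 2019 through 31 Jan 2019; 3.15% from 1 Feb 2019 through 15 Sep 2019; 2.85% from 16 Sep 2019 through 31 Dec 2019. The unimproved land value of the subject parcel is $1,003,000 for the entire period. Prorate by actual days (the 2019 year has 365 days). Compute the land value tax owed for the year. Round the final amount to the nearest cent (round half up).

$31,266.12

1 Jan – 31 Jan 2019: 31 days at 3.8% → $1,003,000 × 3.8% × 31/365 = $3,237.0795
1 Feb – 15 Sep 2019: 227 days at 3.15% → $1,003,000 × 3.15% × 227/365 = $19,649.1822
16 Sep – 31 Dec 2019: 107 days at 2.85% → $1,003,000 × 2.85% × 107/365 = $8,379.8589
Total = $31,266.1205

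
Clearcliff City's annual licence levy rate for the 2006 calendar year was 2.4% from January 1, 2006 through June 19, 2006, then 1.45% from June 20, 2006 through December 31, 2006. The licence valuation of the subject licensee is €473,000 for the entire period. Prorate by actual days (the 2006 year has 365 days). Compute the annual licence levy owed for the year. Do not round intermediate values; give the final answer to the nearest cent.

€8,951.36

January 1 – June 19, 2006: 170 days at 2.4% → €473,000 × 2.4% × 170/365 = €5,287.2329
June 20 – December 31, 2006: 195 days at 1.45% → €473,000 × 1.45% × 195/365 = €3,664.1301
Total = €8,951.3630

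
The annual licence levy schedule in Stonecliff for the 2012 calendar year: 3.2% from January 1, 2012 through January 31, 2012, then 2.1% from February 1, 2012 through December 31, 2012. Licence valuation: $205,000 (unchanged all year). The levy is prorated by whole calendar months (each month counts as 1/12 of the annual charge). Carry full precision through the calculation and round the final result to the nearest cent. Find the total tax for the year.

$4,492.92

January 1 – January 31, 2012: 1 month at 3.2% → $205,000 × 3.2% × 1/12 = $546.6667
February 1 – December 31, 2012: 11 months at 2.1% → $205,000 × 2.1% × 11/12 = $3,946.2500
Total = $4,492.9167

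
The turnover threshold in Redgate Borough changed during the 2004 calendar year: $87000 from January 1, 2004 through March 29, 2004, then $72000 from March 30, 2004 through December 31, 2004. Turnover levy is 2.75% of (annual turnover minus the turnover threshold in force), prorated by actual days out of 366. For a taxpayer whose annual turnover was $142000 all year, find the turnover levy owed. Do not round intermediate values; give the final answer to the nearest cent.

$1824.69

January 1 – March 29, 2004: 89 days, exemption $87000 → ($142000 − $87000) × 2.75% × 89/366 = $367.7937
March 30 – December 31, 2004: 277 days, exemption $72000 → ($142000 − $72000) × 2.75% × 277/366 = $1456.8989
Total = $1824.6926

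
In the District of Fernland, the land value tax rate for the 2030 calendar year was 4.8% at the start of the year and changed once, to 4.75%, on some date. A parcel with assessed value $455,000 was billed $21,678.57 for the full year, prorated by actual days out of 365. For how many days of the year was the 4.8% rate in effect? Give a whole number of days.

Let d = days at the first rate; then 365 − d days at the second rate.
$455,000 × [4.8%·d + 4.75%·(365−d)] / 365 = $21,678.57
Solving gives d = 106, so the new rate took effect on 17 Apr 2030.

106 days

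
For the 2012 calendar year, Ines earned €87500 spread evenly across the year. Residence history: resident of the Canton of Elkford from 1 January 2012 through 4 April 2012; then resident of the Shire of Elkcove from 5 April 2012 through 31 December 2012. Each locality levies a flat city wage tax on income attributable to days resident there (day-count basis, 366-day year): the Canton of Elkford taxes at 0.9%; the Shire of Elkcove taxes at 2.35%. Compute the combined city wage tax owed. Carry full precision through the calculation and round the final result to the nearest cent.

€1726.93

The Canton of Elkford, 1 January – 4 April 2012: 95 days → €87500 × 0.9% × 95/366 = €204.4057
The Shire of Elkcove, 5 April – 31 December 2012: 271 days → €87500 × 2.35% × 271/366 = €1522.5239
Total = €1726.9296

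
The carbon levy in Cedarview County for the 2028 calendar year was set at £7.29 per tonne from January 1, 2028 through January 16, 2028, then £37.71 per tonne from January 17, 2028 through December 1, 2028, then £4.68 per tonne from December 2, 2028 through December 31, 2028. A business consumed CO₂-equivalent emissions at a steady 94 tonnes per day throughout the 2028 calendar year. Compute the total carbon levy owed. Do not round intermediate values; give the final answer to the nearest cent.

£1,158,478.56

January 1 – January 16, 2028: 16 days × 94 tonnes/day = 1,504 tonnes at £7.29/tonne → £10,964.16
January 17 – December 1, 2028: 320 days × 94 tonnes/day = 30,080 tonnes at £37.71/tonne → £1,134,316.80
December 2 – December 31, 2028: 30 days × 94 tonnes/day = 2,820 tonnes at £4.68/tonne → £13,197.60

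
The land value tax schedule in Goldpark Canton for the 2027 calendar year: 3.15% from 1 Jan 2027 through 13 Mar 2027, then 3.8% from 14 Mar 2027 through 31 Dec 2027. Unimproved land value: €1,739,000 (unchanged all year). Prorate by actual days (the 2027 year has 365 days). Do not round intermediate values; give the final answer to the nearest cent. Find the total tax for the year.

1 Jan – 13 Mar 2027: 72 days at 3.15% → €1,739,000 × 3.15% × 72/365 = €10,805.6219
14 Mar – 31 Dec 2027: 293 days at 3.8% → €1,739,000 × 3.8% × 293/365 = €53,046.6466
Total = €63,852.2685

€63,852.27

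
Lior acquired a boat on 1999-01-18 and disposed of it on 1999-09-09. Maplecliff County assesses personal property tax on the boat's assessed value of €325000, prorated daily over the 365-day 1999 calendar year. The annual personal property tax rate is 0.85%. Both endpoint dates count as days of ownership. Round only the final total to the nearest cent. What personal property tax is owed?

Days held (1999-01-18 to 1999-09-09): 235 out of 365
Tax = €325000 × 0.85% × 235/365 = €1778.5959

€1778.60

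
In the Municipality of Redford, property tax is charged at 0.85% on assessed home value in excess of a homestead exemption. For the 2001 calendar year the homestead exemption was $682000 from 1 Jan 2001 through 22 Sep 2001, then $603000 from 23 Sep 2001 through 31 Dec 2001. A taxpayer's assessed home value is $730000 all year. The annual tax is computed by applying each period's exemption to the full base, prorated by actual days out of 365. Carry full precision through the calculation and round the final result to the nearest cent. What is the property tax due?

$591.97

1 Jan – 22 Sep 2001: 265 days, exemption $682000 → ($730000 − $682000) × 0.85% × 265/365 = $296.2192
23 Sep – 31 Dec 2001: 100 days, exemption $603000 → ($730000 − $603000) × 0.85% × 100/365 = $295.7534
Total = $591.9726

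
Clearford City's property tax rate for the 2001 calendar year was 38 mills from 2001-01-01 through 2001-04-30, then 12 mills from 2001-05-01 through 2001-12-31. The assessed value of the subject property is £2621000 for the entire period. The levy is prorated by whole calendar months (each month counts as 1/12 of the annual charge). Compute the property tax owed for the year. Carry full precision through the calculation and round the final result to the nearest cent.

£54167.33

2001-01-01 to 2001-04-30: 4 months at 38 mills → £2621000 × 3.8% × 4/12 = £33199.3333
2001-05-01 to 2001-12-31: 8 months at 12 mills → £2621000 × 1.2% × 8/12 = £20968.0000
Total = £54167.3333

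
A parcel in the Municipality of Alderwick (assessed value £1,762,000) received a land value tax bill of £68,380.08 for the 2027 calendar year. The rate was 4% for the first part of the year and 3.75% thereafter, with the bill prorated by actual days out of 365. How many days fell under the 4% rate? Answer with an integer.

Let d = days at the first rate; then 365 − d days at the second rate.
£1,762,000 × [4%·d + 3.75%·(365−d)] / 365 = £68,380.08
Solving gives d = 191, so the new rate took effect on July 11, 2027.

191 days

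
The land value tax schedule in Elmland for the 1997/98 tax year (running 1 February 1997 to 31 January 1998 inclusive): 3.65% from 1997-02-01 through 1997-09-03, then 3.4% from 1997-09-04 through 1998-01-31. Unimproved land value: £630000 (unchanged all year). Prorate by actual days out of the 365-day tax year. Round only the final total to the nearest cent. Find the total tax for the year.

1997-02-01 to 1997-09-03: 215 days at 3.65% → £630000 × 3.65% × 215/365 = £13545.0000
1997-09-04 to 1998-01-31: 150 days at 3.4% → £630000 × 3.4% × 150/365 = £8802.7397
Total = £22347.7397

£22347.74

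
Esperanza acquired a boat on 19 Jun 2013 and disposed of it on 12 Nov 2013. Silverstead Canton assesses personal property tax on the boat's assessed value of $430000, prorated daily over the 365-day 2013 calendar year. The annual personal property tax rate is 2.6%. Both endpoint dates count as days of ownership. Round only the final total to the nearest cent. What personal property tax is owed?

$4502.63

Days held (19 Jun – 12 Nov 2013): 147 out of 365
Tax = $430000 × 2.6% × 147/365 = $4502.6301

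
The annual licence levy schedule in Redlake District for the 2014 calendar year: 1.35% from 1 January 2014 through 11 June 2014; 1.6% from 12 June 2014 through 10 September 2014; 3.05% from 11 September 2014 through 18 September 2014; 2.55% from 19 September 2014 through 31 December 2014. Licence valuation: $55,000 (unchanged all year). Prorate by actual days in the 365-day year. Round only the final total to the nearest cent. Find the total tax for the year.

1 January – 11 June 2014: 162 days at 1.35% → $55,000 × 1.35% × 162/365 = $329.5479
12 June – 10 September 2014: 91 days at 1.6% → $55,000 × 1.6% × 91/365 = $219.3973
11 September – 18 September 2014: 8 days at 3.05% → $55,000 × 3.05% × 8/365 = $36.7671
19 September – 31 December 2014: 104 days at 2.55% → $55,000 × 2.55% × 104/365 = $399.6164
Total = $985.3288

$985.33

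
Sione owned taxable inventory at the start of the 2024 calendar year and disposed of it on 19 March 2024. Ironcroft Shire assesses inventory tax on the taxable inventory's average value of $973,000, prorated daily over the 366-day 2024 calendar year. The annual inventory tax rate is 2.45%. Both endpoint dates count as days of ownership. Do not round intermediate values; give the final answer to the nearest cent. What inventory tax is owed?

Days held (1 January – 19 March 2024): 79 out of 366
Tax = $973,000 × 2.45% × 79/366 = $5,145.4686

$5,145.47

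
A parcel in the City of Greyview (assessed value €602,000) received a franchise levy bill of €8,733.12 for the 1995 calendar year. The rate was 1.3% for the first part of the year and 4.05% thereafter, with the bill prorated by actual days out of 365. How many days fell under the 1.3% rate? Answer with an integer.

Let d = days at the first rate; then 365 − d days at the second rate.
€602,000 × [1.3%·d + 4.05%·(365−d)] / 365 = €8,733.12
Solving gives d = 345, so the new rate took effect on 12 Dec 1995.

345 days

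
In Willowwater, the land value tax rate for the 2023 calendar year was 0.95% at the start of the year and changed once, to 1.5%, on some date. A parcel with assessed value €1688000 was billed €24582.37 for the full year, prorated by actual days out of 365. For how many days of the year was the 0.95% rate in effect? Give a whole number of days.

29 days

Let d = days at the first rate; then 365 − d days at the second rate.
€1688000 × [0.95%·d + 1.5%·(365−d)] / 365 = €24582.37
Solving gives d = 29, so the new rate took effect on January 30, 2023.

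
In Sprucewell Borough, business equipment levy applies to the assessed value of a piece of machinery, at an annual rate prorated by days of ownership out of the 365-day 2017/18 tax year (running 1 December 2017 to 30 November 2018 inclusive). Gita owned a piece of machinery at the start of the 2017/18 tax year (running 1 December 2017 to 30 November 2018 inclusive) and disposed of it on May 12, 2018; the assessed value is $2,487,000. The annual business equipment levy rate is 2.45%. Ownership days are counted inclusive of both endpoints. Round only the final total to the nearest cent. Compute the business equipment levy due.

Days held (December 1, 2017 – May 12, 2018): 163 out of 365
Tax = $2,487,000 × 2.45% × 163/365 = $27,210.5055

$27,210.51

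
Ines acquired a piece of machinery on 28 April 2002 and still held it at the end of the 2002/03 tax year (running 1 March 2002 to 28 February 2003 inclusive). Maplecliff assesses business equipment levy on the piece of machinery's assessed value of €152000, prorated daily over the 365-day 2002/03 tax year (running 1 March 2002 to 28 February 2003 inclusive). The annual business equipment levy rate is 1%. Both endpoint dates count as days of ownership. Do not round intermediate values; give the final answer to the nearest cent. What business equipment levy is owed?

€1278.47

Days held (28 April 2002 – 28 February 2003): 307 out of 365
Tax = €152000 × 1% × 307/365 = €1278.4658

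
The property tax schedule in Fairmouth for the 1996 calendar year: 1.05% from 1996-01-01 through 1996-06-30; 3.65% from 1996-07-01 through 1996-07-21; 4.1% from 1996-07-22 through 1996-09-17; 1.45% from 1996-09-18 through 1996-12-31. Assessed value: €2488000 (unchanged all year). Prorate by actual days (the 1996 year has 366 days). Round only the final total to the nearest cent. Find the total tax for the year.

1996-01-01 to 1996-06-30: 182 days at 1.05% → €2488000 × 1.05% × 182/366 = €12990.6230
1996-07-01 to 1996-07-21: 21 days at 3.65% → €2488000 × 3.65% × 21/366 = €5210.5246
1996-07-22 to 1996-09-17: 58 days at 4.1% → €2488000 × 4.1% × 58/366 = €16165.2022
1996-09-18 to 1996-12-31: 105 days at 1.45% → €2488000 × 1.45% × 105/366 = €10349.6721
Total = €44716.0219

€44716.02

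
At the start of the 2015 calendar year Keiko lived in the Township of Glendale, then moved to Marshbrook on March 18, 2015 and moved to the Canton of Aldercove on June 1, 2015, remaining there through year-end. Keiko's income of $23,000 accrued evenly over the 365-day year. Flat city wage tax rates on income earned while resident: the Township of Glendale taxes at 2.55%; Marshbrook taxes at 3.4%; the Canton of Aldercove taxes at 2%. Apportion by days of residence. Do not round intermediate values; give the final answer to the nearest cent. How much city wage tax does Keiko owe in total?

$552.50

The Township of Glendale, January 1 – March 17, 2015: 76 days → $23,000 × 2.55% × 76/365 = $122.1205
Marshbrook, March 18 – May 31, 2015: 75 days → $23,000 × 3.4% × 75/365 = $160.6849
The Canton of Aldercove, June 1 – December 31, 2015: 214 days → $23,000 × 2% × 214/365 = $269.6986
Total = $552.5041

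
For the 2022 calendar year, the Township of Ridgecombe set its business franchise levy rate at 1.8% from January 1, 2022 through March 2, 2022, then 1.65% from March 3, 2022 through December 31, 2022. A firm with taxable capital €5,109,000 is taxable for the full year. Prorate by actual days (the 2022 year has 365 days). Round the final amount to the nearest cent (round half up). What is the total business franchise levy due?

January 1 – March 2, 2022: 61 days at 1.8% → €5,109,000 × 1.8% × 61/365 = €15,368.9918
March 3 – December 31, 2022: 304 days at 1.65% → €5,109,000 × 1.65% × 304/365 = €70,210.2575
Total = €85,579.2493

€85,579.25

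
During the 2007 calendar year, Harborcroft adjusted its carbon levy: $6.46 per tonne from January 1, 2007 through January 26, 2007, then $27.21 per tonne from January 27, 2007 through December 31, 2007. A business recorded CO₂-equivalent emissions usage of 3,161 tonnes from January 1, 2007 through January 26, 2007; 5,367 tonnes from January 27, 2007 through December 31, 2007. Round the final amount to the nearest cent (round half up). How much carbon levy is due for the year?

$166456.13

January 1 – January 26, 2007: 3,161 tonnes at $6.46/tonne → $20420.06
January 27 – December 31, 2007: 5,367 tonnes at $27.21/tonne → $146036.07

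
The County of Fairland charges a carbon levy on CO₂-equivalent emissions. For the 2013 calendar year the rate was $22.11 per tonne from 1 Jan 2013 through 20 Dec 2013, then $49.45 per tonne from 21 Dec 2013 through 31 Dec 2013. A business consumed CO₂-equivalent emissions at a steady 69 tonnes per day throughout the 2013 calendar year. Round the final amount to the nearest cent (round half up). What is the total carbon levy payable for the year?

$577,591.41

1 Jan – 20 Dec 2013: 354 days × 69 tonnes/day = 24,426 tonnes at $22.11/tonne → $540,058.86
21 Dec – 31 Dec 2013: 11 days × 69 tonnes/day = 759 tonnes at $49.45/tonne → $37,532.55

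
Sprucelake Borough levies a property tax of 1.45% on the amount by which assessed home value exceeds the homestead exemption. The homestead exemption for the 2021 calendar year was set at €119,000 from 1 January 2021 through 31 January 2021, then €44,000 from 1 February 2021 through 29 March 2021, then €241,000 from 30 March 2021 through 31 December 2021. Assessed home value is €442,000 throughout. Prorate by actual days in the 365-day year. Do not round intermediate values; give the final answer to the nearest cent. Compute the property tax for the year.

1 January – 31 January 2021: 31 days, exemption €119,000 → (€442,000 − €119,000) × 1.45% × 31/365 = €397.7767
1 February – 29 March 2021: 57 days, exemption €44,000 → (€442,000 − €44,000) × 1.45% × 57/365 = €901.2247
30 March – 31 December 2021: 277 days, exemption €241,000 → (€442,000 − €241,000) × 1.45% × 277/365 = €2,211.8260
Total = €3,510.8274

€3,510.83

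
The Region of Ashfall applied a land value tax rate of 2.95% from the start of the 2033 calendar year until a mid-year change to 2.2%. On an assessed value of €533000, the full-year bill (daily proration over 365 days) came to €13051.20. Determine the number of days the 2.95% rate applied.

Let d = days at the first rate; then 365 − d days at the second rate.
€533000 × [2.95%·d + 2.2%·(365−d)] / 365 = €13051.20
Solving gives d = 121, so the new rate took effect on 2 May 2033.

121 days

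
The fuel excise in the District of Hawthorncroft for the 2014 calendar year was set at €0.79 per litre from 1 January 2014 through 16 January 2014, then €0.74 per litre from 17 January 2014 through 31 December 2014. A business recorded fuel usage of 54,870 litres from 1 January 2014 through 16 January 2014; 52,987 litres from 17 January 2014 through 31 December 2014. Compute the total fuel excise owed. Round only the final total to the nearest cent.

€82,557.68

1 January – 16 January 2014: 54,870 litres at €0.79/litre → €43,347.30
17 January – 31 December 2014: 52,987 litres at €0.74/litre → €39,210.38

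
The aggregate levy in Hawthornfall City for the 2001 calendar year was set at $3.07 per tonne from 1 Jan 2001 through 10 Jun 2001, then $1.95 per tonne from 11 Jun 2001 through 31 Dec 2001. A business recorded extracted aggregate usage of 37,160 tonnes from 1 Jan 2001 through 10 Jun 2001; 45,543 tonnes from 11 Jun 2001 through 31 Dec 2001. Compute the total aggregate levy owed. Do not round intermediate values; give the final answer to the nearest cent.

$202,890.05

1 Jan – 10 Jun 2001: 37,160 tonnes at $3.07/tonne → $114,081.20
11 Jun – 31 Dec 2001: 45,543 tonnes at $1.95/tonne → $88,808.85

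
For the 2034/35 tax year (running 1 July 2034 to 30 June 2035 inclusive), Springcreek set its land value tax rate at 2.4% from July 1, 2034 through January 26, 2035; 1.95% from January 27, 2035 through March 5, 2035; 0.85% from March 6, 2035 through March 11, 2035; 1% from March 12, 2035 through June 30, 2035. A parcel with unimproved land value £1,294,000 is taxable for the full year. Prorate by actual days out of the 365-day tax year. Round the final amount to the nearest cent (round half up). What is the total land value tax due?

July 1, 2034 – January 26, 2035: 210 days at 2.4% → £1,294,000 × 2.4% × 210/365 = £17,867.8356
January 27 – March 5, 2035: 38 days at 1.95% → £1,294,000 × 1.95% × 38/365 = £2,626.9973
March 6 – March 11, 2035: 6 days at 0.85% → £1,294,000 × 0.85% × 6/365 = £180.8055
March 12 – June 30, 2035: 111 days at 1% → £1,294,000 × 1% × 111/365 = £3,935.1781
Total = £24,610.8164

£24,610.82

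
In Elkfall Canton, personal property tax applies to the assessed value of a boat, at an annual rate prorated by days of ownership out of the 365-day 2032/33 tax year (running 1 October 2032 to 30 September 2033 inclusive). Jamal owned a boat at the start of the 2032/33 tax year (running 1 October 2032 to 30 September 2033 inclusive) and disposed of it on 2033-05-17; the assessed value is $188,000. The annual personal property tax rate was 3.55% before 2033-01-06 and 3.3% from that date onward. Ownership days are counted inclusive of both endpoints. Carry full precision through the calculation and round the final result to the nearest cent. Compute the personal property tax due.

$4,017.28

2032-10-01 to 2033-01-05: 97 days at 3.55% → $188,000 × 3.55% × 97/365 = $1,773.6384
2033-01-06 to 2033-05-17: 132 days at 3.3% → $188,000 × 3.3% × 132/365 = $2,243.6384
Total = $4,017.2767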